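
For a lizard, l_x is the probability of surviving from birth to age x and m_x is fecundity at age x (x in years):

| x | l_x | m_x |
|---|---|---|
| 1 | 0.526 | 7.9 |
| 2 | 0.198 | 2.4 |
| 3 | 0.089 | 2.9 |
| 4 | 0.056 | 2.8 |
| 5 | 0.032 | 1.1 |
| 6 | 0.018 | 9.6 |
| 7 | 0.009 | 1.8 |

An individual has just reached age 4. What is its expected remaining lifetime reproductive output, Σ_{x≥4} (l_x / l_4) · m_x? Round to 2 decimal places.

l_4 = 0.056. Conditional survival from age 4 to x is l_x / l_4.
  x=4: (0.056/0.056) × 2.8 = 2.8000
  x=5: (0.032/0.056) × 1.1 = 0.6286
  x=6: (0.018/0.056) × 9.6 = 3.0857
  x=7: (0.009/0.056) × 1.8 = 0.2893
Sum = 2.8000 + 0.6286 + 3.0857 + 0.2893 = 6.8036

6.80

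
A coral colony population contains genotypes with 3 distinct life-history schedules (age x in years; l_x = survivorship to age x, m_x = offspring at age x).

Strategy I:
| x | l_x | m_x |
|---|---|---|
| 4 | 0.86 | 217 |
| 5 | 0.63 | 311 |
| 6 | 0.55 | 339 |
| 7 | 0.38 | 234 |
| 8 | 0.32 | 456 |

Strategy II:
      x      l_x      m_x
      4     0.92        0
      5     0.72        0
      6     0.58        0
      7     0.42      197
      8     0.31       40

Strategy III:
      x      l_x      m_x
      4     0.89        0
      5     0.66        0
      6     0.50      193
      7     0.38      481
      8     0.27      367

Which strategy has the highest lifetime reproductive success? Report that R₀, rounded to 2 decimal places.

Strategy I: R₀ = 0.86×217 + 0.63×311 + 0.55×339 + 0.38×234 + 0.32×456 = 803.8400
Strategy II: R₀ = 0.92×0 + 0.72×0 + 0.58×0 + 0.42×197 + 0.31×40 = 95.1400
Strategy III: R₀ = 0.89×0 + 0.66×0 + 0.50×193 + 0.38×481 + 0.27×367 = 378.3700
Highest R₀: strategy I with 803.8400.

803.84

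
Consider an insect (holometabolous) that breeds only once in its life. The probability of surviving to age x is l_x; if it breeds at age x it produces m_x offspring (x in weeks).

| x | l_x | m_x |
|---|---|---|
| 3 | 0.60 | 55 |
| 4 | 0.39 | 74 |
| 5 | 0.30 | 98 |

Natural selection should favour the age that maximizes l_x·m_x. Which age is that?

3

Expected offspring if breeding at age x = l_x × m_x:
  age 3: 0.60 × 55 = 33.000
  age 4: 0.39 × 74 = 28.860
  age 5: 0.30 × 98 = 29.400
Maximum at age 3 (33.000).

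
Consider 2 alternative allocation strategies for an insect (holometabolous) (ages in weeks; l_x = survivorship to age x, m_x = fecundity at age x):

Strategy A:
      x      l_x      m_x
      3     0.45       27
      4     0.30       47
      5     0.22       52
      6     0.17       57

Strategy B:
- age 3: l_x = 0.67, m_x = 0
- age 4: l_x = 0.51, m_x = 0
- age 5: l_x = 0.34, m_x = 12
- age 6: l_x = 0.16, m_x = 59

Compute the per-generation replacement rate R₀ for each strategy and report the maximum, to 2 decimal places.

Strategy A: R₀ = 0.45×27 + 0.30×47 + 0.22×52 + 0.17×57 = 47.3800
Strategy B: R₀ = 0.67×0 + 0.51×0 + 0.34×12 + 0.16×59 = 13.5200
Highest R₀: strategy A with 47.3800.

47.38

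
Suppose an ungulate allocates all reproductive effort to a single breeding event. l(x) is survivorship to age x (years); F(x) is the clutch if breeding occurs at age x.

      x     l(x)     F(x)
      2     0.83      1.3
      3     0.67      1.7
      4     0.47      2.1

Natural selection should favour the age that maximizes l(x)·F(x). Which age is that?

Expected offspring if breeding at age x = l(x) × F(x):
  age 2: 0.83 × 1.3 = 1.079
  age 3: 0.67 × 1.7 = 1.139
  age 4: 0.47 × 2.1 = 0.987
Maximum at age 3 (1.139).

3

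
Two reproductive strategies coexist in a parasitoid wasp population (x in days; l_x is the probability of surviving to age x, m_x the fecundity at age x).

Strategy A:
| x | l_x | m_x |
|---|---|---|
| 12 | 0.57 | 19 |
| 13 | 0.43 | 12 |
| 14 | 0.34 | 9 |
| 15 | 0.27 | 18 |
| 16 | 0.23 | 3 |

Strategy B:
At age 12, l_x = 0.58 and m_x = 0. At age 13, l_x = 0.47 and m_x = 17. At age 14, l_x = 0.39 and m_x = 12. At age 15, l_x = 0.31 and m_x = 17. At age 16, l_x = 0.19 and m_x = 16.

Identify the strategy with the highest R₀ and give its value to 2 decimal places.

Strategy A: R₀ = 0.57×19 + 0.43×12 + 0.34×9 + 0.27×18 + 0.23×3 = 24.6000
Strategy B: R₀ = 0.58×0 + 0.47×17 + 0.39×12 + 0.31×17 + 0.19×16 = 20.9800
Highest R₀: strategy A with 24.6000.

24.60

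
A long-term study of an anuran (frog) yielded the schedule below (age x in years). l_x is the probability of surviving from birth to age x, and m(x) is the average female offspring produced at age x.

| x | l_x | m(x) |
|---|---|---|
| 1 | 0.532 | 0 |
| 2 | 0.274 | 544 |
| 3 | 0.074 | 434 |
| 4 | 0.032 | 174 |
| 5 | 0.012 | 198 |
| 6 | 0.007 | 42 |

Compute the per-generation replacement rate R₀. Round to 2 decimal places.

R₀ = Σ l_x m(x):
  age 1: 0.532 × 0 = 0.0000
  age 2: 0.274 × 544 = 149.0560
  age 3: 0.074 × 434 = 32.1160
  age 4: 0.032 × 174 = 5.5680
  age 5: 0.012 × 198 = 2.3760
  age 6: 0.007 × 42 = 0.2940
R₀ = 0.0000 + 149.0560 + 32.1160 + 5.5680 + 2.3760 + 0.2940 = 189.4100

189.41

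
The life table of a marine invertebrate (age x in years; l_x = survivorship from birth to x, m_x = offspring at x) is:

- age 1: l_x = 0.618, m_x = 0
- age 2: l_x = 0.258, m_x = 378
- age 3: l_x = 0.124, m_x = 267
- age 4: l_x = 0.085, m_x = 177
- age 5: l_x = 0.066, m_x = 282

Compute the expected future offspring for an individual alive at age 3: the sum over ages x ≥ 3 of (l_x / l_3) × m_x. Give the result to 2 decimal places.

538.43

l_3 = 0.124. Conditional survival from age 3 to x is l_x / l_3.
  x=3: (0.124/0.124) × 267 = 267.0000
  x=4: (0.085/0.124) × 177 = 121.3306
  x=5: (0.066/0.124) × 282 = 150.0968
Sum = 267.0000 + 121.3306 + 150.0968 = 538.4274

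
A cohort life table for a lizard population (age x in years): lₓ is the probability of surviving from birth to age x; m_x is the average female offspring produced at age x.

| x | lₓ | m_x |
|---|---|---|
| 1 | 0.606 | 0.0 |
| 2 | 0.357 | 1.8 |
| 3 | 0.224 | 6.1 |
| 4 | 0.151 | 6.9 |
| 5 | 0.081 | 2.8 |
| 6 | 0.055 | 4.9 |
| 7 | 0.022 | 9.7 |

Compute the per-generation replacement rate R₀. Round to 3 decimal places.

3.761

R₀ = Σ lₓ m_x:
  age 1: 0.606 × 0.0 = 0.0000
  age 2: 0.357 × 1.8 = 0.6426
  age 3: 0.224 × 6.1 = 1.3664
  age 4: 0.151 × 6.9 = 1.0419
  age 5: 0.081 × 2.8 = 0.2268
  age 6: 0.055 × 4.9 = 0.2695
  age 7: 0.022 × 9.7 = 0.2134
R₀ = 0.0000 + 0.6426 + 1.3664 + 1.0419 + 0.2268 + 0.2695 + 0.2134 = 3.7606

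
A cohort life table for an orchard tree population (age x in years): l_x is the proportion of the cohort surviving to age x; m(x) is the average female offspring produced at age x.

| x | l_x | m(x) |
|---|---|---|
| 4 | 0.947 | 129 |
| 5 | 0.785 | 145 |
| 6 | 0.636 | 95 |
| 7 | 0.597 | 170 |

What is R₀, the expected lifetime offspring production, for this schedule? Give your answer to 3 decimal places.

R₀ = Σ l_x m(x):
  age 4: 0.947 × 129 = 122.1630
  age 5: 0.785 × 145 = 113.8250
  age 6: 0.636 × 95 = 60.4200
  age 7: 0.597 × 170 = 101.4900
R₀ = 122.1630 + 113.8250 + 60.4200 + 101.4900 = 397.8980

397.898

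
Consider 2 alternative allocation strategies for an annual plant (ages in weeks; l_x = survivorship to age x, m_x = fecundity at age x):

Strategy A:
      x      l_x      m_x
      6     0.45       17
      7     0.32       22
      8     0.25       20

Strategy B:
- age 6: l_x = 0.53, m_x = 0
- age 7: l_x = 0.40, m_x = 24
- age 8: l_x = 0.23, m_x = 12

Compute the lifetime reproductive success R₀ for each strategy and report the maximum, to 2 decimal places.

19.69

Strategy A: R₀ = 0.45×17 + 0.32×22 + 0.25×20 = 19.6900
Strategy B: R₀ = 0.53×0 + 0.40×24 + 0.23×12 = 12.3600
Highest R₀: strategy A with 19.6900.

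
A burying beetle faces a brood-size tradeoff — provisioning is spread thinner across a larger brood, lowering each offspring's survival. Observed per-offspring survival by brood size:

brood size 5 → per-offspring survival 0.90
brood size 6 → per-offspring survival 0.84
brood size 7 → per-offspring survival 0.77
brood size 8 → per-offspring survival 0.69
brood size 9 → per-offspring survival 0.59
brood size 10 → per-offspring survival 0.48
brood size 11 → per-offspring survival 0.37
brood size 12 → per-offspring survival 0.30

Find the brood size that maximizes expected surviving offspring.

8

Expected surviving offspring = c × s(c):
  c=5: 5 × 0.90 = 4.500
  c=6: 6 × 0.84 = 5.040
  c=7: 7 × 0.77 = 5.390
  c=8: 8 × 0.69 = 5.520
  c=9: 9 × 0.59 = 5.310
  c=10: 10 × 0.48 = 4.800
  c=11: 11 × 0.37 = 4.070
  c=12: 12 × 0.30 = 3.600
Maximum at c = 8 (5.520 surviving offspring).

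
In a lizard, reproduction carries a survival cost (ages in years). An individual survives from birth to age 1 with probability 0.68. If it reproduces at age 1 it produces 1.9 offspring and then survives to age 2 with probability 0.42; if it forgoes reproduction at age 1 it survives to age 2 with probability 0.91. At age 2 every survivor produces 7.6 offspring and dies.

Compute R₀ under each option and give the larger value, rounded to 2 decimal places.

breed at age 1: R₀ = 0.68 × (1.9 + 0.42 × 7.6) = 0.68 × 5.0920 = 3.4626
delay to age 2: R₀ = 0.68 × (0.91 × 7.6) = 0.68 × 6.9160 = 4.7029
Higher: delay to age 2 (4.7029).

4.70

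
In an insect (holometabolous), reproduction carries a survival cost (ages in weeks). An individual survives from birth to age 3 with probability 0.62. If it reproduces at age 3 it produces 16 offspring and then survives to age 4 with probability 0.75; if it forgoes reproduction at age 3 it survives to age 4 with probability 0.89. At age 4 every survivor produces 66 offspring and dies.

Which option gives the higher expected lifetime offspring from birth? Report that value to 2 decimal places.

breed at age 3: R₀ = 0.62 × (16 + 0.75 × 66) = 0.62 × 65.5000 = 40.6100
delay to age 4: R₀ = 0.62 × (0.89 × 66) = 0.62 × 58.7400 = 36.4188
Higher: breed at age 3 (40.6100).

40.61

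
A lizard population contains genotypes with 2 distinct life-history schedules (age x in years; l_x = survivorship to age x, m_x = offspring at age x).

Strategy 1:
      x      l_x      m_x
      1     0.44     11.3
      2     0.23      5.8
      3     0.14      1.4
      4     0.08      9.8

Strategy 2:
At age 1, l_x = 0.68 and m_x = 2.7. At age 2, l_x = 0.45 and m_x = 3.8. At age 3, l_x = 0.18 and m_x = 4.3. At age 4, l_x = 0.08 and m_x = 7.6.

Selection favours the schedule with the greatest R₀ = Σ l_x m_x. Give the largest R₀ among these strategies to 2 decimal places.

7.29

Strategy 1: R₀ = 0.44×11.3 + 0.23×5.8 + 0.14×1.4 + 0.08×9.8 = 7.2860
Strategy 2: R₀ = 0.68×2.7 + 0.45×3.8 + 0.18×4.3 + 0.08×7.6 = 4.9280
Highest R₀: strategy 1 with 7.2860.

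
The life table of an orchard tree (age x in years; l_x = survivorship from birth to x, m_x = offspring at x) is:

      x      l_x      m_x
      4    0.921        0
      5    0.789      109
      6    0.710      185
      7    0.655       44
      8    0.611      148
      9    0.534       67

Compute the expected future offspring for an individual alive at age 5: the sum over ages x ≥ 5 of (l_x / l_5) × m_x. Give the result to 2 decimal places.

471.96

l_5 = 0.789. Conditional survival from age 5 to x is l_x / l_5.
  x=5: (0.789/0.789) × 109 = 109.0000
  x=6: (0.710/0.789) × 185 = 166.4766
  x=7: (0.655/0.789) × 44 = 36.5272
  x=8: (0.611/0.789) × 148 = 114.6109
  x=9: (0.534/0.789) × 67 = 45.3460
Sum = 109.0000 + 166.4766 + 36.5272 + 114.6109 + 45.3460 = 471.9607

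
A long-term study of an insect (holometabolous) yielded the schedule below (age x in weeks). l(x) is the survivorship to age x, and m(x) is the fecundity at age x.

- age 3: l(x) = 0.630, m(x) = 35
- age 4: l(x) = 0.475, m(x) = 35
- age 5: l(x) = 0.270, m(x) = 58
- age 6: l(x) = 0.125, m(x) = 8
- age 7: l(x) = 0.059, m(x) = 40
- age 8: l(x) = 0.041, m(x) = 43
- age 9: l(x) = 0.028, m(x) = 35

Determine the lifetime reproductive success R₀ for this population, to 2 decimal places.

60.44

R₀ = Σ l(x) m(x):
  age 3: 0.630 × 35 = 22.0500
  age 4: 0.475 × 35 = 16.6250
  age 5: 0.270 × 58 = 15.6600
  age 6: 0.125 × 8 = 1.0000
  age 7: 0.059 × 40 = 2.3600
  age 8: 0.041 × 43 = 1.7630
  age 9: 0.028 × 35 = 0.9800
R₀ = 22.0500 + 16.6250 + 15.6600 + 1.0000 + 2.3600 + 1.7630 + 0.9800 = 60.4380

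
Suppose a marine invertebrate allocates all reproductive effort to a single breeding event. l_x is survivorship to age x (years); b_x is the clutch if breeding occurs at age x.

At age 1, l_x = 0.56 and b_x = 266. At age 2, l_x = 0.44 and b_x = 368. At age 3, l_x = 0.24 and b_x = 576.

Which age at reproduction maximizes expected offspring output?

2

Expected offspring if breeding at age x = l_x × b_x:
  age 1: 0.56 × 266 = 148.960
  age 2: 0.44 × 368 = 161.920
  age 3: 0.24 × 576 = 138.240
Maximum at age 2 (161.920).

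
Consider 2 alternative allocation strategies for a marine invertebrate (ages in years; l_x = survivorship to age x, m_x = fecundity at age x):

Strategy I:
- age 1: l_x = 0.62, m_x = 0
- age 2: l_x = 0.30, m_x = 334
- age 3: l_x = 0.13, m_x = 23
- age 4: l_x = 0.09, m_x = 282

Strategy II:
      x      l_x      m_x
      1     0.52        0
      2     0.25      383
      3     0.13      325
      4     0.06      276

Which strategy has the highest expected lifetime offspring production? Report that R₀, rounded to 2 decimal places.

Strategy I: R₀ = 0.62×0 + 0.30×334 + 0.13×23 + 0.09×282 = 128.5700
Strategy II: R₀ = 0.52×0 + 0.25×383 + 0.13×325 + 0.06×276 = 154.5600
Highest R₀: strategy II with 154.5600.

154.56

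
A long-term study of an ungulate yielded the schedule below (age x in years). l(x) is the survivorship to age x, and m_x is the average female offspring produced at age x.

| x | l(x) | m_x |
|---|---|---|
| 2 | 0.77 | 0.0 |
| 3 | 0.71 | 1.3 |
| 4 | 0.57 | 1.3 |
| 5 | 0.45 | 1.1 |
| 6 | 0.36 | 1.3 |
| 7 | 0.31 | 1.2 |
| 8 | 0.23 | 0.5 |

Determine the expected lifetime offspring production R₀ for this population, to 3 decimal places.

R₀ = Σ l(x) m_x:
  age 2: 0.77 × 0.0 = 0.0000
  age 3: 0.71 × 1.3 = 0.9230
  age 4: 0.57 × 1.3 = 0.7410
  age 5: 0.45 × 1.1 = 0.4950
  age 6: 0.36 × 1.3 = 0.4680
  age 7: 0.31 × 1.2 = 0.3720
  age 8: 0.23 × 0.5 = 0.1150
R₀ = 0.0000 + 0.9230 + 0.7410 + 0.4950 + 0.4680 + 0.3720 + 0.1150 = 3.1140

3.114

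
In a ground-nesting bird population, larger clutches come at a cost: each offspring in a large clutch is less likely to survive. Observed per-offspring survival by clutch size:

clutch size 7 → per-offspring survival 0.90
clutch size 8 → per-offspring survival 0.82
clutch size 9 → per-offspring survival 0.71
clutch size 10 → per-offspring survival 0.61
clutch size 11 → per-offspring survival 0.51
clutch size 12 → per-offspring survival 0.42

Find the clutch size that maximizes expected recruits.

Expected recruits = c × s(c):
  c=7: 7 × 0.90 = 6.300
  c=8: 8 × 0.82 = 6.560
  c=9: 9 × 0.71 = 6.390
  c=10: 10 × 0.61 = 6.100
  c=11: 11 × 0.51 = 5.610
  c=12: 12 × 0.42 = 5.040
Maximum at c = 8 (6.560 recruits).

8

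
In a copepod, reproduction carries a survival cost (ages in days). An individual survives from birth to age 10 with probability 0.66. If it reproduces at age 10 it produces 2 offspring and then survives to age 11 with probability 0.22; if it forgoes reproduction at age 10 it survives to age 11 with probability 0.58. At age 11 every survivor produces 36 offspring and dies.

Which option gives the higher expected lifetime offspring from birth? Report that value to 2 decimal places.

breed at age 10: R₀ = 0.66 × (2 + 0.22 × 36) = 0.66 × 9.9200 = 6.5472
delay to age 11: R₀ = 0.66 × (0.58 × 36) = 0.66 × 20.8800 = 13.7808
Higher: delay to age 11 (13.7808).

13.78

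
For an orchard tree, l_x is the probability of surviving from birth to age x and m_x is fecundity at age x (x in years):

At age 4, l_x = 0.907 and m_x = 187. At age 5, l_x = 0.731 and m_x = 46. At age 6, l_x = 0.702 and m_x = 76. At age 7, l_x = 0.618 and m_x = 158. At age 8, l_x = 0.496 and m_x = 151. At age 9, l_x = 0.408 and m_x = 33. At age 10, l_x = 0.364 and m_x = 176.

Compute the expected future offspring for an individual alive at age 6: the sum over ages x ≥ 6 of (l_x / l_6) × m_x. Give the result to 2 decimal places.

l_6 = 0.702. Conditional survival from age 6 to x is l_x / l_6.
  x=6: (0.702/0.702) × 76 = 76.0000
  x=7: (0.618/0.702) × 158 = 139.0940
  x=8: (0.496/0.702) × 151 = 106.6895
  x=9: (0.408/0.702) × 33 = 19.1795
  x=10: (0.364/0.702) × 176 = 91.2593
Sum = 76.0000 + 139.0940 + 106.6895 + 19.1795 + 91.2593 = 432.2222

432.22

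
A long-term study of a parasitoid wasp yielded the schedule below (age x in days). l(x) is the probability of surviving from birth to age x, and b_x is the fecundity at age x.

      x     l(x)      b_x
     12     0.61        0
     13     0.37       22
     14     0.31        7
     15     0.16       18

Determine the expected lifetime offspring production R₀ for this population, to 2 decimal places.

13.19

R₀ = Σ l(x) b_x:
  age 12: 0.61 × 0 = 0.0000
  age 13: 0.37 × 22 = 8.1400
  age 14: 0.31 × 7 = 2.1700
  age 15: 0.16 × 18 = 2.8800
R₀ = 0.0000 + 8.1400 + 2.1700 + 2.8800 = 13.1900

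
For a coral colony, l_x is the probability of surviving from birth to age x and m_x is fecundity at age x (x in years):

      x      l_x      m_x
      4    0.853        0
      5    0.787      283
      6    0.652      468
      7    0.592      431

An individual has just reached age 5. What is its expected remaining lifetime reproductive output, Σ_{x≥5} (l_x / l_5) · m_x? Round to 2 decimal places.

994.93

l_5 = 0.787. Conditional survival from age 5 to x is l_x / l_5.
  x=5: (0.787/0.787) × 283 = 283.0000
  x=6: (0.652/0.787) × 468 = 387.7205
  x=7: (0.592/0.787) × 431 = 324.2084
Sum = 283.0000 + 387.7205 + 324.2084 = 994.9288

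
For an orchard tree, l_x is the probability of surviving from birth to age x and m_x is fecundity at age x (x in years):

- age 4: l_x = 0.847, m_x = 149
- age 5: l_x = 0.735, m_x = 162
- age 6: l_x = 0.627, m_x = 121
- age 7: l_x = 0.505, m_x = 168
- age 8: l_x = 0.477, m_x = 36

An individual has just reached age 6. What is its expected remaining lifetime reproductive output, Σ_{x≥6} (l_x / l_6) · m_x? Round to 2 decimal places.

l_6 = 0.627. Conditional survival from age 6 to x is l_x / l_6.
  x=6: (0.627/0.627) × 121 = 121.0000
  x=7: (0.505/0.627) × 168 = 135.3110
  x=8: (0.477/0.627) × 36 = 27.3876
Sum = 121.0000 + 135.3110 + 27.3876 = 283.6986

283.70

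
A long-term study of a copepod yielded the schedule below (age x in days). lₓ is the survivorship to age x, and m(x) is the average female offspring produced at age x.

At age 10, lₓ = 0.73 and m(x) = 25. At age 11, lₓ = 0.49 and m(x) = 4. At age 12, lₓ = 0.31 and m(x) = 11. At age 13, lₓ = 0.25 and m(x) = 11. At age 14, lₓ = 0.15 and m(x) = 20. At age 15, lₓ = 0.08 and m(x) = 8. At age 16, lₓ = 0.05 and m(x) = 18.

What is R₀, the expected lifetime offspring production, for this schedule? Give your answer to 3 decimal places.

R₀ = Σ lₓ m(x):
  age 10: 0.73 × 25 = 18.2500
  age 11: 0.49 × 4 = 1.9600
  age 12: 0.31 × 11 = 3.4100
  age 13: 0.25 × 11 = 2.7500
  age 14: 0.15 × 20 = 3.0000
  age 15: 0.08 × 8 = 0.6400
  age 16: 0.05 × 18 = 0.9000
R₀ = 18.2500 + 1.9600 + 3.4100 + 2.7500 + 3.0000 + 0.6400 + 0.9000 = 30.9100

30.910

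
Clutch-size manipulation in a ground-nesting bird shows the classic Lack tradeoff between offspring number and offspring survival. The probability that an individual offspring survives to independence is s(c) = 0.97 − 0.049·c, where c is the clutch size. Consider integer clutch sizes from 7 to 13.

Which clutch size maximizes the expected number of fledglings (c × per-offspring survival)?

Expected fledglings = c × s(c):
  c=7: 7 × 0.627 = 4.389
  c=8: 8 × 0.578 = 4.624
  c=9: 9 × 0.529 = 4.761
  c=10: 10 × 0.480 = 4.800
  c=11: 11 × 0.431 = 4.741
  c=12: 12 × 0.382 = 4.584
  c=13: 13 × 0.333 = 4.329
Maximum at c = 10 (4.800 fledglings).

10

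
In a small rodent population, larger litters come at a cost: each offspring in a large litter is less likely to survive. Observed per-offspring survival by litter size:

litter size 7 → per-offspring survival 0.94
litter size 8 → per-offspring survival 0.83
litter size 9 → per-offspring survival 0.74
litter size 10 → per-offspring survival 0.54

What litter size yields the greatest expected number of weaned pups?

9

Expected weaned pups = c × s(c):
  c=7: 7 × 0.94 = 6.580
  c=8: 8 × 0.83 = 6.640
  c=9: 9 × 0.74 = 6.660
  c=10: 10 × 0.54 = 5.400
Maximum at c = 9 (6.660 weaned pups).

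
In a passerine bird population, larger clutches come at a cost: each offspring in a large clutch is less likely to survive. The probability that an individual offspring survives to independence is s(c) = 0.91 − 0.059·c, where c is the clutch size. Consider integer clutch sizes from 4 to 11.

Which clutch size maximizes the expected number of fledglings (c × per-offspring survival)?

8

Expected fledglings = c × s(c):
  c=4: 4 × 0.674 = 2.696
  c=5: 5 × 0.615 = 3.075
  c=6: 6 × 0.556 = 3.336
  c=7: 7 × 0.497 = 3.479
  c=8: 8 × 0.438 = 3.504
  c=9: 9 × 0.379 = 3.411
  c=10: 10 × 0.320 = 3.200
  c=11: 11 × 0.261 = 2.871
Maximum at c = 8 (3.504 fledglings).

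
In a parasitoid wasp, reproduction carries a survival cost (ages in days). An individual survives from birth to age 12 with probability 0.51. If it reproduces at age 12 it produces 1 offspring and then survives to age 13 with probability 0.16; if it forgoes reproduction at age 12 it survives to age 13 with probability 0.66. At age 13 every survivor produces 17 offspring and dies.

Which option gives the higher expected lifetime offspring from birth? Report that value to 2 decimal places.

5.72

breed at age 12: R₀ = 0.51 × (1 + 0.16 × 17) = 0.51 × 3.7200 = 1.8972
delay to age 13: R₀ = 0.51 × (0.66 × 17) = 0.51 × 11.2200 = 5.7222
Higher: delay to age 13 (5.7222).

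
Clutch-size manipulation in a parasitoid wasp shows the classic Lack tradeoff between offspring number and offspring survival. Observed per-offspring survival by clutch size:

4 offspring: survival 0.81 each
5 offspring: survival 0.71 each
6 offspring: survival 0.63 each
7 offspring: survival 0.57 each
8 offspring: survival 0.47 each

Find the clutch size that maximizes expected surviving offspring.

7

Expected surviving offspring = c × s(c):
  c=4: 4 × 0.81 = 3.240
  c=5: 5 × 0.71 = 3.550
  c=6: 6 × 0.63 = 3.780
  c=7: 7 × 0.57 = 3.990
  c=8: 8 × 0.47 = 3.760
Maximum at c = 7 (3.990 surviving offspring).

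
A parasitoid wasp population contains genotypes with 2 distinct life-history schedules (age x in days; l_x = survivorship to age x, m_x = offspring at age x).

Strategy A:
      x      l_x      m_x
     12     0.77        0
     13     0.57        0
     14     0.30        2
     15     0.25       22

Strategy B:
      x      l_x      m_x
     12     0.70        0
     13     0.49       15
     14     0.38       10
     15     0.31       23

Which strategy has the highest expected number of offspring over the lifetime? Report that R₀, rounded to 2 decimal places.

18.28

Strategy A: R₀ = 0.77×0 + 0.57×0 + 0.30×2 + 0.25×22 = 6.1000
Strategy B: R₀ = 0.70×0 + 0.49×15 + 0.38×10 + 0.31×23 = 18.2800
Highest R₀: strategy B with 18.2800.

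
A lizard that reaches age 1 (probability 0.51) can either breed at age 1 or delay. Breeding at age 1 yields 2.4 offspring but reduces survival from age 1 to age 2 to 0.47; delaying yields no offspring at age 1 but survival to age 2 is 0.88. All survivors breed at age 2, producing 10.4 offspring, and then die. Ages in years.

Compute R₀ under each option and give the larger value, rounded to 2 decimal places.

breed at age 1: R₀ = 0.51 × (2.4 + 0.47 × 10.4) = 0.51 × 7.2880 = 3.7169
delay to age 2: R₀ = 0.51 × (0.88 × 10.4) = 0.51 × 9.1520 = 4.6675
Higher: delay to age 2 (4.6675).

4.67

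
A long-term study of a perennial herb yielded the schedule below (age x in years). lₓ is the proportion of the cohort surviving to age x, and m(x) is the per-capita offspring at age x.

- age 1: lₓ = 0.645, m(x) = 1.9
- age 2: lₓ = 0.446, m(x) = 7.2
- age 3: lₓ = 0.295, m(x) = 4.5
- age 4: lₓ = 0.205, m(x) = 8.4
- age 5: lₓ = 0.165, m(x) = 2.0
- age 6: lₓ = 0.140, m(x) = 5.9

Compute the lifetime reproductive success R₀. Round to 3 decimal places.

8.642

R₀ = Σ lₓ m(x):
  age 1: 0.645 × 1.9 = 1.2255
  age 2: 0.446 × 7.2 = 3.2112
  age 3: 0.295 × 4.5 = 1.3275
  age 4: 0.205 × 8.4 = 1.7220
  age 5: 0.165 × 2.0 = 0.3300
  age 6: 0.140 × 5.9 = 0.8260
R₀ = 1.2255 + 3.2112 + 1.3275 + 1.7220 + 0.3300 + 0.8260 = 8.6422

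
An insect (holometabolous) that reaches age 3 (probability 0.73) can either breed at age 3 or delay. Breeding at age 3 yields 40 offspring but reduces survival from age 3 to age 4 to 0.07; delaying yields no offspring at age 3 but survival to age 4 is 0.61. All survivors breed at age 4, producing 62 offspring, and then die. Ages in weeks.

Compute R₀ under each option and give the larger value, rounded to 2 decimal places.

breed at age 3: R₀ = 0.73 × (40 + 0.07 × 62) = 0.73 × 44.3400 = 32.3682
delay to age 4: R₀ = 0.73 × (0.61 × 62) = 0.73 × 37.8200 = 27.6086
Higher: breed at age 3 (32.3682).

32.37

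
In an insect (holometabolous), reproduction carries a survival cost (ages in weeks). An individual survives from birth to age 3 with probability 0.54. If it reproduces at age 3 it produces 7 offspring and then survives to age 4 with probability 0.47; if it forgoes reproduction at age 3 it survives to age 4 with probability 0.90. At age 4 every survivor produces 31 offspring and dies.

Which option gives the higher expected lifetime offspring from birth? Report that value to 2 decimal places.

15.07

breed at age 3: R₀ = 0.54 × (7 + 0.47 × 31) = 0.54 × 21.5700 = 11.6478
delay to age 4: R₀ = 0.54 × (0.90 × 31) = 0.54 × 27.9000 = 15.0660
Higher: delay to age 4 (15.0660).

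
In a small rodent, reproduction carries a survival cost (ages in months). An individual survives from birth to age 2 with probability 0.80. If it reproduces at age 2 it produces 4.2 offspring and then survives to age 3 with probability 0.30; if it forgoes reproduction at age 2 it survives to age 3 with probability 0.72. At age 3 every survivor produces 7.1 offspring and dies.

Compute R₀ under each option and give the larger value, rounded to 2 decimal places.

5.06

breed at age 2: R₀ = 0.80 × (4.2 + 0.30 × 7.1) = 0.80 × 6.3300 = 5.0640
delay to age 3: R₀ = 0.80 × (0.72 × 7.1) = 0.80 × 5.1120 = 4.0896
Higher: breed at age 2 (5.0640).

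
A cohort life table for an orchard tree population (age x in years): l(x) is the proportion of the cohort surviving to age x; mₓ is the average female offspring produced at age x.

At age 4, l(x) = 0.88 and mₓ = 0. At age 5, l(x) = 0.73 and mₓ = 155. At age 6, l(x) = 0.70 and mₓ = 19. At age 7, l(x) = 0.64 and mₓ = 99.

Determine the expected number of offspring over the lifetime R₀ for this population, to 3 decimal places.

189.810

R₀ = Σ l(x) mₓ:
  age 4: 0.88 × 0 = 0.0000
  age 5: 0.73 × 155 = 113.1500
  age 6: 0.70 × 19 = 13.3000
  age 7: 0.64 × 99 = 63.3600
R₀ = 0.0000 + 113.1500 + 13.3000 + 63.3600 = 189.8100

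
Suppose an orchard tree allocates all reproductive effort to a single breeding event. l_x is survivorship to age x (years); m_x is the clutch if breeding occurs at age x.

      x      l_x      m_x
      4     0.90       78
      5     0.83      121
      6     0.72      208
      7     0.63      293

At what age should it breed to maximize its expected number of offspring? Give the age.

7

Expected offspring if breeding at age x = l_x × m_x:
  age 4: 0.90 × 78 = 70.200
  age 5: 0.83 × 121 = 100.430
  age 6: 0.72 × 208 = 149.760
  age 7: 0.63 × 293 = 184.590
Maximum at age 7 (184.590).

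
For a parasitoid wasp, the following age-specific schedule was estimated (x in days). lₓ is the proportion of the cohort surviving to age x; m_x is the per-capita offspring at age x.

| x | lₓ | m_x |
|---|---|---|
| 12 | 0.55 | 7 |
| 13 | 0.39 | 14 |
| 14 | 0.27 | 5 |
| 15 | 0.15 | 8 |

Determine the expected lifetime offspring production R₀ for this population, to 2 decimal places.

11.86

R₀ = Σ lₓ m_x:
  age 12: 0.55 × 7 = 3.8500
  age 13: 0.39 × 14 = 5.4600
  age 14: 0.27 × 5 = 1.3500
  age 15: 0.15 × 8 = 1.2000
R₀ = 3.8500 + 5.4600 + 1.3500 + 1.2000 = 11.8600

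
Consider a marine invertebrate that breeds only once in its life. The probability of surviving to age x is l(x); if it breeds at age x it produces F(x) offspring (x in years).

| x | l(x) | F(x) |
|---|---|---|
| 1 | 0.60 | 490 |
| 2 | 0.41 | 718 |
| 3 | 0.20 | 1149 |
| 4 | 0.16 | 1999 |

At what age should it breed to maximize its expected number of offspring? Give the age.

Expected offspring if breeding at age x = l(x) × F(x):
  age 1: 0.60 × 490 = 294.000
  age 2: 0.41 × 718 = 294.380
  age 3: 0.20 × 1149 = 229.800
  age 4: 0.16 × 1999 = 319.840
Maximum at age 4 (319.840).

4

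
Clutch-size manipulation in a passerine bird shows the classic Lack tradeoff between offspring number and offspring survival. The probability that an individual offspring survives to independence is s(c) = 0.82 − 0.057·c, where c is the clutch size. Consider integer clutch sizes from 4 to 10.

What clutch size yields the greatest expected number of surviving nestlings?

7

Expected surviving nestlings = c × s(c):
  c=4: 4 × 0.592 = 2.368
  c=5: 5 × 0.535 = 2.675
  c=6: 6 × 0.478 = 2.868
  c=7: 7 × 0.421 = 2.947
  c=8: 8 × 0.364 = 2.912
  c=9: 9 × 0.307 = 2.763
  c=10: 10 × 0.250 = 2.500
Maximum at c = 7 (2.947 surviving nestlings).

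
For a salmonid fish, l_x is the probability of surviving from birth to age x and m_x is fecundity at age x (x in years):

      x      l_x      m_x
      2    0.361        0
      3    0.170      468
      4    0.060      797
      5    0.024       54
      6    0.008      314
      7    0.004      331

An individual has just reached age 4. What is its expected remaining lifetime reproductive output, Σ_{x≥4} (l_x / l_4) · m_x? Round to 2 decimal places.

l_4 = 0.060. Conditional survival from age 4 to x is l_x / l_4.
  x=4: (0.060/0.060) × 797 = 797.0000
  x=5: (0.024/0.060) × 54 = 21.6000
  x=6: (0.008/0.060) × 314 = 41.8667
  x=7: (0.004/0.060) × 331 = 22.0667
Sum = 797.0000 + 21.6000 + 41.8667 + 22.0667 = 882.5333

882.53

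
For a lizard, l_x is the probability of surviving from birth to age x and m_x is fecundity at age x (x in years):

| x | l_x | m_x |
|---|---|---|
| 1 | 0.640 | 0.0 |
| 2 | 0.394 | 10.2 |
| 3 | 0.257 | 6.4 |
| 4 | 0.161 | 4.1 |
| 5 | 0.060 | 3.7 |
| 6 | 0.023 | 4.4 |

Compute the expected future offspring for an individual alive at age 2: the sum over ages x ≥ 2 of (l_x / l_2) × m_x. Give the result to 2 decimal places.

16.87

l_2 = 0.394. Conditional survival from age 2 to x is l_x / l_2.
  x=2: (0.394/0.394) × 10.2 = 10.2000
  x=3: (0.257/0.394) × 6.4 = 4.1746
  x=4: (0.161/0.394) × 4.1 = 1.6754
  x=5: (0.060/0.394) × 3.7 = 0.5635
  x=6: (0.023/0.394) × 4.4 = 0.2569
Sum = 10.2000 + 4.1746 + 1.6754 + 0.5635 + 0.2569 = 16.8703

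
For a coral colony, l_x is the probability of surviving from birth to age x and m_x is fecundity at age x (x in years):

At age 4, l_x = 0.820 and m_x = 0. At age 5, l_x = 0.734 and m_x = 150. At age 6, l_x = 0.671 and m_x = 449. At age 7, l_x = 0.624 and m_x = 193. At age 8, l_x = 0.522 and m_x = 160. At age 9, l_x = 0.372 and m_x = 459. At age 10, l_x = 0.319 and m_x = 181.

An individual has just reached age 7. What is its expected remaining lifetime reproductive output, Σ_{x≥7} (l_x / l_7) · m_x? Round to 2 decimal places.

l_7 = 0.624. Conditional survival from age 7 to x is l_x / l_7.
  x=7: (0.624/0.624) × 193 = 193.0000
  x=8: (0.522/0.624) × 160 = 133.8462
  x=9: (0.372/0.624) × 459 = 273.6346
  x=10: (0.319/0.624) × 181 = 92.5304
Sum = 193.0000 + 133.8462 + 273.6346 + 92.5304 = 693.0112

693.01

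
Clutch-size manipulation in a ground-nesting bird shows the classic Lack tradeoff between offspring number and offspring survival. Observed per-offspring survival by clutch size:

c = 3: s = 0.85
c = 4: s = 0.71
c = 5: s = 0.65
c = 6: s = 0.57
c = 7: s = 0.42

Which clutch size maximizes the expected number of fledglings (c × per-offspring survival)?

Expected fledglings = c × s(c):
  c=3: 3 × 0.85 = 2.550
  c=4: 4 × 0.71 = 2.840
  c=5: 5 × 0.65 = 3.250
  c=6: 6 × 0.57 = 3.420
  c=7: 7 × 0.42 = 2.940
Maximum at c = 6 (3.420 fledglings).

6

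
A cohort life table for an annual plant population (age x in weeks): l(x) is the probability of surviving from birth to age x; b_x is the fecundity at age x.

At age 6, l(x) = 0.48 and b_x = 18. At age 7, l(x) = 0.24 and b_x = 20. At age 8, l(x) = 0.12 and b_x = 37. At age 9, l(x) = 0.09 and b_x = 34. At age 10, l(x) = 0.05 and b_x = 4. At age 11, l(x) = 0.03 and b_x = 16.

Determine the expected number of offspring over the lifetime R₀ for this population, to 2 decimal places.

R₀ = Σ l(x) b_x:
  age 6: 0.48 × 18 = 8.6400
  age 7: 0.24 × 20 = 4.8000
  age 8: 0.12 × 37 = 4.4400
  age 9: 0.09 × 34 = 3.0600
  age 10: 0.05 × 4 = 0.2000
  age 11: 0.03 × 16 = 0.4800
R₀ = 8.6400 + 4.8000 + 4.4400 + 3.0600 + 0.2000 + 0.4800 = 21.6200

21.62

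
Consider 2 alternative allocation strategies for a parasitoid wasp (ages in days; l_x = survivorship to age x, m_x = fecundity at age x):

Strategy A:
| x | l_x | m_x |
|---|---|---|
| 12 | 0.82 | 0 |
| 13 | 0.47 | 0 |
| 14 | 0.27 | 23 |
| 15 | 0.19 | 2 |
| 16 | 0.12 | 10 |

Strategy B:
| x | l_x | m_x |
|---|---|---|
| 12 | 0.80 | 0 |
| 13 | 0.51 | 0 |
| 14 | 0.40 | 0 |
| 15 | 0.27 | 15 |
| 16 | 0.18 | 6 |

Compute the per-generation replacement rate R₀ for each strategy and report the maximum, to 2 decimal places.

7.79

Strategy A: R₀ = 0.82×0 + 0.47×0 + 0.27×23 + 0.19×2 + 0.12×10 = 7.7900
Strategy B: R₀ = 0.80×0 + 0.51×0 + 0.40×0 + 0.27×15 + 0.18×6 = 5.1300
Highest R₀: strategy A with 7.7900.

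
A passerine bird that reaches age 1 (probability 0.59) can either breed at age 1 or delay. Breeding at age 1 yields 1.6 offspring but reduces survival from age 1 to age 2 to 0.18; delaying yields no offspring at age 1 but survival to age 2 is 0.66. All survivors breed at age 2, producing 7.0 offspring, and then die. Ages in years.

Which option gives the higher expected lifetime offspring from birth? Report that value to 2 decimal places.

breed at age 1: R₀ = 0.59 × (1.6 + 0.18 × 7.0) = 0.59 × 2.8600 = 1.6874
delay to age 2: R₀ = 0.59 × (0.66 × 7.0) = 0.59 × 4.6200 = 2.7258
Higher: delay to age 2 (2.7258).

2.73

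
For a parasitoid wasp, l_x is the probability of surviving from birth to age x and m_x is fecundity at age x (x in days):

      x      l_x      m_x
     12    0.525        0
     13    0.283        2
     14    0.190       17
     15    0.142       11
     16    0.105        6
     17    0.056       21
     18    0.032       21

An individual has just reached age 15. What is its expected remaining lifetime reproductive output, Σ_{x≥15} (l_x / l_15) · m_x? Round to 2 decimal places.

28.45

l_15 = 0.142. Conditional survival from age 15 to x is l_x / l_15.
  x=15: (0.142/0.142) × 11 = 11.0000
  x=16: (0.105/0.142) × 6 = 4.4366
  x=17: (0.056/0.142) × 21 = 8.2817
  x=18: (0.032/0.142) × 21 = 4.7324
Sum = 11.0000 + 4.4366 + 8.2817 + 4.7324 = 28.4507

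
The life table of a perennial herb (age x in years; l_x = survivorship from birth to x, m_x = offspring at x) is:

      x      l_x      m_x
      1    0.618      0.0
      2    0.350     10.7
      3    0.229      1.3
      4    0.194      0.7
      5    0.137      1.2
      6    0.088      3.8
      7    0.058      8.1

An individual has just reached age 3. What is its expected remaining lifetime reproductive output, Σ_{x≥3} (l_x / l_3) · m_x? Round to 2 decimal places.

l_3 = 0.229. Conditional survival from age 3 to x is l_x / l_3.
  x=3: (0.229/0.229) × 1.3 = 1.3000
  x=4: (0.194/0.229) × 0.7 = 0.5930
  x=5: (0.137/0.229) × 1.2 = 0.7179
  x=6: (0.088/0.229) × 3.8 = 1.4603
  x=7: (0.058/0.229) × 8.1 = 2.0515
Sum = 1.3000 + 0.5930 + 0.7179 + 1.4603 + 2.0515 = 6.1227

6.12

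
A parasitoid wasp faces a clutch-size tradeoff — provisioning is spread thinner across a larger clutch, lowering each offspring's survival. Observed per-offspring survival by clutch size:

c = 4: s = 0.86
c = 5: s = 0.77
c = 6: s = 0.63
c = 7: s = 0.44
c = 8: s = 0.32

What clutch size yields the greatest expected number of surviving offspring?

5

Expected surviving offspring = c × s(c):
  c=4: 4 × 0.86 = 3.440
  c=5: 5 × 0.77 = 3.850
  c=6: 6 × 0.63 = 3.780
  c=7: 7 × 0.44 = 3.080
  c=8: 8 × 0.32 = 2.560
Maximum at c = 5 (3.850 surviving offspring).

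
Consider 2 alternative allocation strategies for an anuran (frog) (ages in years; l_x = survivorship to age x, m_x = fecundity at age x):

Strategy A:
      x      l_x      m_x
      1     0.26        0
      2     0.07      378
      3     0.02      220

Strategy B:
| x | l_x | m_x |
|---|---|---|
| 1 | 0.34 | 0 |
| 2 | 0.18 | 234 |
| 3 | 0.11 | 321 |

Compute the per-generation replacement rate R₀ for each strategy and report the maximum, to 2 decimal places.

Strategy A: R₀ = 0.26×0 + 0.07×378 + 0.02×220 = 30.8600
Strategy B: R₀ = 0.34×0 + 0.18×234 + 0.11×321 = 77.4300
Highest R₀: strategy B with 77.4300.

77.43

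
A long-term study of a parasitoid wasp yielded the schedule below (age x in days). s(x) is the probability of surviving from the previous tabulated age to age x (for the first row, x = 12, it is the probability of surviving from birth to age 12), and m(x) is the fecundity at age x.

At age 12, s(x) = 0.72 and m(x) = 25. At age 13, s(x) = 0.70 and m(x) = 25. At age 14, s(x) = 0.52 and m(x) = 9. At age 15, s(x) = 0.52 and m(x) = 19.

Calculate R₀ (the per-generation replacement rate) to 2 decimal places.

Survivorship from birth: l_x = s_12·s_13·…·s_x.
  l_12 = 0.72000
  l_13 = 0.50400
  l_14 = 0.26208
  l_15 = 0.13628
R₀ = Σ l_x m(x):
  age 12: 0.72000 × 25 = 18.0000
  age 13: 0.50400 × 25 = 12.6000
  age 14: 0.26208 × 9 = 2.3587
  age 15: 0.13628 × 19 = 2.5893
R₀ = 18.0000 + 12.6000 + 2.3587 + 2.5893 = 35.5480

35.55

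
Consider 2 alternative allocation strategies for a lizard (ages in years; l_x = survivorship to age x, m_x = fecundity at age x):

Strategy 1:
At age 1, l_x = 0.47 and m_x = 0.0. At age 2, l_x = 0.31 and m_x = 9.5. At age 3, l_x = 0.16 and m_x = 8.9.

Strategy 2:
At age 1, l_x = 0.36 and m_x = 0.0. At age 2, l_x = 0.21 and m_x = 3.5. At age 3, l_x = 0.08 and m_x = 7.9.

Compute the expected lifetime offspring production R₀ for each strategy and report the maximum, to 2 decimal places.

Strategy 1: R₀ = 0.47×0.0 + 0.31×9.5 + 0.16×8.9 = 4.3690
Strategy 2: R₀ = 0.36×0.0 + 0.21×3.5 + 0.08×7.9 = 1.3670
Highest R₀: strategy 1 with 4.3690.

4.37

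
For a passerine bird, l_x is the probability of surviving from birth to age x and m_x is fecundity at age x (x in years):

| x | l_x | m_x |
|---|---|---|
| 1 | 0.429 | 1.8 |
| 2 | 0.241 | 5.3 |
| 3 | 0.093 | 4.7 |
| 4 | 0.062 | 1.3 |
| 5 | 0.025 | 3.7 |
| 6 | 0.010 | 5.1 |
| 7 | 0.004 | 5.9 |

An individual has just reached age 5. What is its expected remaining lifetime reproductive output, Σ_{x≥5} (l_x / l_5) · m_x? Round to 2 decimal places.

l_5 = 0.025. Conditional survival from age 5 to x is l_x / l_5.
  x=5: (0.025/0.025) × 3.7 = 3.7000
  x=6: (0.010/0.025) × 5.1 = 2.0400
  x=7: (0.004/0.025) × 5.9 = 0.9440
Sum = 3.7000 + 2.0400 + 0.9440 = 6.6840

6.68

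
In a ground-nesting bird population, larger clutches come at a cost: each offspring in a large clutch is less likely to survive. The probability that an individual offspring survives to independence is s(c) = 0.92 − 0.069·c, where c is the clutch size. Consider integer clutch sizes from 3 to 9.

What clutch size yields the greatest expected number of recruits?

Expected recruits = c × s(c):
  c=3: 3 × 0.713 = 2.139
  c=4: 4 × 0.644 = 2.576
  c=5: 5 × 0.575 = 2.875
  c=6: 6 × 0.506 = 3.036
  c=7: 7 × 0.437 = 3.059
  c=8: 8 × 0.368 = 2.944
  c=9: 9 × 0.299 = 2.691
Maximum at c = 7 (3.059 recruits).

7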